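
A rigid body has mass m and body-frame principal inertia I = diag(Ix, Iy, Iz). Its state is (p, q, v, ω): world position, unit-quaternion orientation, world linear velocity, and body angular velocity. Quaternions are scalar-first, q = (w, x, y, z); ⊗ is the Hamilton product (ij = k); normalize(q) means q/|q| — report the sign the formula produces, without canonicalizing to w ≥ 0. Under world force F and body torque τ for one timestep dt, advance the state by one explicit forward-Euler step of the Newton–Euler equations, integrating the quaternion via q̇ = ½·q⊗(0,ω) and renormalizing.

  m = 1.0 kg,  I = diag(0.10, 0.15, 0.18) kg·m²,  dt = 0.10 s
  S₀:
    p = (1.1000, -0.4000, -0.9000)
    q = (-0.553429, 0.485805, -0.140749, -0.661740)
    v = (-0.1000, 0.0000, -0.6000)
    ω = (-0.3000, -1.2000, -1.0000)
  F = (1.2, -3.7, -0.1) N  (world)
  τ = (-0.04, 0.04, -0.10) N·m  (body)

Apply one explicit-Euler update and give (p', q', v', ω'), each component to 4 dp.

p' = (1.0900, -0.4000, -0.9600)
q' = (-0.5858, 0.4600, -0.0731, -0.6632)
v' = (0.0200, -0.3700, -0.6100)
ω' = (-0.3760, -1.1573, -1.0656)

linear accel F/m = (1.2000, -3.7000, -0.1000)
new position p' = (1.0900, -0.4000, -0.9600)
v + (F/m)dt = (0.0200, -0.3700, -0.6100)
ω×(Iω) gyroscopic = (0.0360, -0.0240, 0.0180)
α = I⁻¹(τ − ω×Iω) = (-0.7600, 0.4267, -0.6556)
ω + α·dt = (-0.3760, -1.1573, -1.0656)
Hamilton product q⊗(0,ω) = (-0.6848973, -0.4873103, 1.3484418, -0.0717617)
updated quaternion q' = (-0.5858, 0.4600, -0.0731, -0.6632)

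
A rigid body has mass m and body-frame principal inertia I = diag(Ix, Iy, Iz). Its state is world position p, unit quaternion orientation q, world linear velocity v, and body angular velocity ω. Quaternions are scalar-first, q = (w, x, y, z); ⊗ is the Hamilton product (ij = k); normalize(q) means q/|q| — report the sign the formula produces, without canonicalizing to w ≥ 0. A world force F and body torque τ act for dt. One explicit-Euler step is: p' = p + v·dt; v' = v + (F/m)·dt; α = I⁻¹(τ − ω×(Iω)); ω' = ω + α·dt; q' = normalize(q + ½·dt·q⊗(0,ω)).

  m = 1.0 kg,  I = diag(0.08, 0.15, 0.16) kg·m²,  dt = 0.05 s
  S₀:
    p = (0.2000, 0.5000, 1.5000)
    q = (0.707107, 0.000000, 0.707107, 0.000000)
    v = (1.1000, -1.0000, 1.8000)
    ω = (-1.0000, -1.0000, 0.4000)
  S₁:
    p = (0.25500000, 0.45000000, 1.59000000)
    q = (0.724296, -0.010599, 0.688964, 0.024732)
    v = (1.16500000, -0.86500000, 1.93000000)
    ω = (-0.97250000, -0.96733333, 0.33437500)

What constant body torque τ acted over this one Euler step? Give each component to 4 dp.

Δω = ω₁−ω₀ = (0.02750000, 0.03266667, -0.06562500)
gyro term ω₀×Iω₀ = (-0.0040, 0.0320, 0.0700)
applied torque τ = (0.0400, 0.1300, -0.1400)

τ = (0.0400, 0.1300, -0.1400)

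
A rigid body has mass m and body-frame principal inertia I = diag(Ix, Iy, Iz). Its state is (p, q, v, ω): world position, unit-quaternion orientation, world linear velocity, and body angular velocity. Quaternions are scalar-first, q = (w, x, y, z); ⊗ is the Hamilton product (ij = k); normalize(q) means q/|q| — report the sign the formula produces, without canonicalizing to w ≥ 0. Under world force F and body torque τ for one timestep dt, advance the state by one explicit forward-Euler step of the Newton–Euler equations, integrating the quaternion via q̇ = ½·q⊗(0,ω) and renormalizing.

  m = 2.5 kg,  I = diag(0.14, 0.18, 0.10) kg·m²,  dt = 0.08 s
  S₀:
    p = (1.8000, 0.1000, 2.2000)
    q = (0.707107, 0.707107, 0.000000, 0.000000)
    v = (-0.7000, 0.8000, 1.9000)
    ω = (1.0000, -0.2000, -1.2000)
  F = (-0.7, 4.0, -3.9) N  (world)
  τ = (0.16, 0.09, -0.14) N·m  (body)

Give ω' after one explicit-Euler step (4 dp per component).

ω×(Iω) gyroscopic = (-0.0192, -0.0480, -0.0080)
angular accel α = (1.2800, 0.7667, -1.3200)
ω + α·dt = (1.1024, -0.1387, -1.3056)

ω' = (1.1024, -0.1387, -1.3056)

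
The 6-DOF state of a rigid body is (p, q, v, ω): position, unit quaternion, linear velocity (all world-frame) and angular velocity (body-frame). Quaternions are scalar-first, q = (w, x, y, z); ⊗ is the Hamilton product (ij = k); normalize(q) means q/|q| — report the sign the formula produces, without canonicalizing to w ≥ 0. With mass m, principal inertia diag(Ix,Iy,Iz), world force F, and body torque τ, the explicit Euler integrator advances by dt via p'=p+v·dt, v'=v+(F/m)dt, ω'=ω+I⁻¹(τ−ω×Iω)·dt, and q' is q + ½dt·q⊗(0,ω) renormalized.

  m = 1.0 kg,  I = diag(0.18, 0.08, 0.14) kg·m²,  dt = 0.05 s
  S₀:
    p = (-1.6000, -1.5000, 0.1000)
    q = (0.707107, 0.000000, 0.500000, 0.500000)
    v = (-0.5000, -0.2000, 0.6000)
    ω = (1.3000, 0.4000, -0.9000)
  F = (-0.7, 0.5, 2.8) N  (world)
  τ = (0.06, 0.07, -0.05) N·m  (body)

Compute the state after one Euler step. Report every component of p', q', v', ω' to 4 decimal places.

new position p' = (-1.6250, -1.5100, 0.1300)
v' = v + a·dt = (-0.5350, -0.1750, 0.7400)
precession coupling ω×(Iω) = (-0.0216, -0.0468, -0.0520)
(τ − ω×Iω)/I = (0.4533, 1.4600, 0.0143)
ω' = ω + α·dt = (1.3227, 0.4730, -0.8993)
q⊗(0,ω) = (0.2500000, 0.2692391, 0.9328428, -1.2863963)
q' = normalize(q + ½dt·q⊗(0,ω)) = (0.7128, 0.0067, 0.5229, 0.4675)

p' = (-1.6250, -1.5100, 0.1300)
q' = (0.7128, 0.0067, 0.5229, 0.4675)
v' = (-0.5350, -0.1750, 0.7400)
ω' = (1.3227, 0.4730, -0.8993)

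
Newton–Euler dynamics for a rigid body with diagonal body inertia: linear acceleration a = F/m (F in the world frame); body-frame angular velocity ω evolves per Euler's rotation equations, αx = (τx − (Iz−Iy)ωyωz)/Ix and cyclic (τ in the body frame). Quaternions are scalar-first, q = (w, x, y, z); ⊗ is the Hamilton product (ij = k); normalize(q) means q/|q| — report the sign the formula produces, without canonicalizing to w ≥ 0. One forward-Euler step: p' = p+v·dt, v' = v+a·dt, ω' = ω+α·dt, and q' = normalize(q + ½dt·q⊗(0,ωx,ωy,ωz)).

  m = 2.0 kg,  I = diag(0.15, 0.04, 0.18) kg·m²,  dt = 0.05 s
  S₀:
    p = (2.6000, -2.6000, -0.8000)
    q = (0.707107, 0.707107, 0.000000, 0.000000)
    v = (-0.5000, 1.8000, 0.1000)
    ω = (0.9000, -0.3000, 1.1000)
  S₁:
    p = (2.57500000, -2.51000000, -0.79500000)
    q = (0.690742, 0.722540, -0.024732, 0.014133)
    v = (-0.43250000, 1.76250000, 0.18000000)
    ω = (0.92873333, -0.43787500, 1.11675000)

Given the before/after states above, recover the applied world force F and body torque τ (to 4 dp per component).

Δω = ω₁−ω₀ = (0.02873333, -0.13787500, 0.01675000)
precession coupling = (-0.0462, -0.0297, 0.0297)
applied torque τ = (0.0400, -0.1400, 0.0900)
velocity change Δv = (0.06750000, -0.03750000, 0.08000000)
F = m·Δv/dt = (2.7000, -1.5000, 3.2000)

F = (2.7000, -1.5000, 3.2000)
τ = (0.0400, -0.1400, 0.0900)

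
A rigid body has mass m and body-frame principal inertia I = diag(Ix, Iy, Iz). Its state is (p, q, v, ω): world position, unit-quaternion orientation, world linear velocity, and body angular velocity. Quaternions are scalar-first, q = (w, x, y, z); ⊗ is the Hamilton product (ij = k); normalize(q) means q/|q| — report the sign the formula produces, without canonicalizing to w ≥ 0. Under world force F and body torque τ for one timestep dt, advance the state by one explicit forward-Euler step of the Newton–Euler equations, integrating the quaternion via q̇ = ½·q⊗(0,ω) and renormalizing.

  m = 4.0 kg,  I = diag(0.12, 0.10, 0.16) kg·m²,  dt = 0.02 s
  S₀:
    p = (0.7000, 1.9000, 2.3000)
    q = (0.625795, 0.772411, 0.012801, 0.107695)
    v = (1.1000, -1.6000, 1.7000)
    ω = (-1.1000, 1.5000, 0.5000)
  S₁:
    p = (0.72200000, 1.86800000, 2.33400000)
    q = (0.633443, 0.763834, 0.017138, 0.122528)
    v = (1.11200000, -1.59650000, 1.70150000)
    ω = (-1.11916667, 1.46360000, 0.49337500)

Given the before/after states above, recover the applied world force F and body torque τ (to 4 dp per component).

F = (2.4000, 0.7000, 0.3000)
τ = (-0.0700, -0.1600, -0.0200)

velocity change Δv = (0.01200000, 0.00350000, 0.00150000)
F = m·Δv/dt = (2.4000, 0.7000, 0.3000)
ω₁ − ω₀ = (-0.01916667, -0.03640000, -0.00662500)
precession coupling = (0.0450, 0.0220, 0.0330)
τ = I·(Δω/dt) + ω₀×(Iω₀) = (-0.0700, -0.1600, -0.0200)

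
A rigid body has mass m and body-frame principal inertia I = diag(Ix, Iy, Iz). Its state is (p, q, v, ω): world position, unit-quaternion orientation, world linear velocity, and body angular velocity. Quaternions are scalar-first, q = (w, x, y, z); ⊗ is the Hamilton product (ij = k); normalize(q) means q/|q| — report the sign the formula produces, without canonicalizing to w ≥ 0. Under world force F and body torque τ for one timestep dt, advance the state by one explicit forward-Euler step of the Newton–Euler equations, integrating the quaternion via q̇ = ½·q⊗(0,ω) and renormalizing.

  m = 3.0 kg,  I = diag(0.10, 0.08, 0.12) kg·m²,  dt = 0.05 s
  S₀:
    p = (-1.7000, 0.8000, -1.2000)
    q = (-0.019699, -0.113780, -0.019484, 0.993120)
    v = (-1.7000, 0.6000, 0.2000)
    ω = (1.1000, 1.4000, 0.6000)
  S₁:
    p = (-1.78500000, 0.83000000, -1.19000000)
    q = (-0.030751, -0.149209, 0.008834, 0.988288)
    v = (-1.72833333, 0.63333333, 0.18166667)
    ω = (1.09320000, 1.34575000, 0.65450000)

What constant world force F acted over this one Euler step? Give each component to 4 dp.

F = (-1.7000, 2.0000, -1.1000)

velocity change Δv = (-0.02833333, 0.03333333, -0.01833333)
m·(v₁−v₀)/dt = (-1.7000, 2.0000, -1.1000)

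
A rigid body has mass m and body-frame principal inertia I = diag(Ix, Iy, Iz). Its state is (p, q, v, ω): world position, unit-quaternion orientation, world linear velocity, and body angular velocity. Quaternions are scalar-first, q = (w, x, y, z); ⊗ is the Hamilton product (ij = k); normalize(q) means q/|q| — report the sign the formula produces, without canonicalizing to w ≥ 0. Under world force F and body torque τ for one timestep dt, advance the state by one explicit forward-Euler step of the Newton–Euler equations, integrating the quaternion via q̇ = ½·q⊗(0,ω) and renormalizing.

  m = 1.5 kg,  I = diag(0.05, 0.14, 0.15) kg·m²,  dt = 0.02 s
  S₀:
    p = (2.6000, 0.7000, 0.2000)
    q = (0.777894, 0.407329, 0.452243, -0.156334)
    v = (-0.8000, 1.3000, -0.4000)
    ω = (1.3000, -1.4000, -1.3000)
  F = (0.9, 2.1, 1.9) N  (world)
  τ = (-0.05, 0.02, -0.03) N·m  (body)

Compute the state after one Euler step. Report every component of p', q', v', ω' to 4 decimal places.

p' = (2.5840, 0.7260, 0.1920)
q' = (0.7767, 0.4093, 0.4445, -0.1780)
v' = (-0.7880, 1.3280, -0.3747)
ω' = (1.2727, -1.4213, -1.2822)

new position p' = (2.5840, 0.7260, 0.1920)
new velocity v' = (-0.7880, 1.3280, -0.3747)
gyro term ω×Iω = (0.0182, 0.1690, -0.1638)
angular accel α = (-1.3640, -1.0643, 0.8920)
ω + α·dt = (1.2727, -1.4213, -1.2822)
Hamilton product q⊗(0,ω) = (-0.0996217, 0.2044787, -0.7627581, -2.1694387)
q + ½dt·q⊗(0,ω), renormalized = (0.7767, 0.4093, 0.4445, -0.1780)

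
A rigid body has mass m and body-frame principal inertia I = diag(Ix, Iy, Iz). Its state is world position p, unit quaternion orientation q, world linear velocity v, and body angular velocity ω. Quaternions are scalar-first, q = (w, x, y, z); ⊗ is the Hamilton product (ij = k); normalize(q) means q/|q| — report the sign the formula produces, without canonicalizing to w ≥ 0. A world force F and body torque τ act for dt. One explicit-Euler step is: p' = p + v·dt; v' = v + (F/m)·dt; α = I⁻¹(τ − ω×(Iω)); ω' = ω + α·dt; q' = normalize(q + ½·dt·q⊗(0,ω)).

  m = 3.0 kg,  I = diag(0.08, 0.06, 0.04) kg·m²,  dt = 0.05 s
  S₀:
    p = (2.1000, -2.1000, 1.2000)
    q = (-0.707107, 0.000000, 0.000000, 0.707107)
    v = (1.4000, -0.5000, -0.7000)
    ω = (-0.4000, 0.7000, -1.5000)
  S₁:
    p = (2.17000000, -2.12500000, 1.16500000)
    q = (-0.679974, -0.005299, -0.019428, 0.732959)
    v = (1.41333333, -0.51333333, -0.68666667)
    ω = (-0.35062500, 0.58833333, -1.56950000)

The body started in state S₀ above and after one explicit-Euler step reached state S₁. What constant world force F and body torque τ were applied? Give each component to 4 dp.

velocity change Δv = (0.01333333, -0.01333333, 0.01333333)
m·(v₁−v₀)/dt = (0.8000, -0.8000, 0.8000)
Δω = ω₁−ω₀ = (0.04937500, -0.11166667, -0.06950000)
τ = I·(Δω/dt) + ω₀×(Iω₀) = (0.1000, -0.1100, -0.0500)

F = (0.8000, -0.8000, 0.8000)
τ = (0.1000, -0.1100, -0.0500)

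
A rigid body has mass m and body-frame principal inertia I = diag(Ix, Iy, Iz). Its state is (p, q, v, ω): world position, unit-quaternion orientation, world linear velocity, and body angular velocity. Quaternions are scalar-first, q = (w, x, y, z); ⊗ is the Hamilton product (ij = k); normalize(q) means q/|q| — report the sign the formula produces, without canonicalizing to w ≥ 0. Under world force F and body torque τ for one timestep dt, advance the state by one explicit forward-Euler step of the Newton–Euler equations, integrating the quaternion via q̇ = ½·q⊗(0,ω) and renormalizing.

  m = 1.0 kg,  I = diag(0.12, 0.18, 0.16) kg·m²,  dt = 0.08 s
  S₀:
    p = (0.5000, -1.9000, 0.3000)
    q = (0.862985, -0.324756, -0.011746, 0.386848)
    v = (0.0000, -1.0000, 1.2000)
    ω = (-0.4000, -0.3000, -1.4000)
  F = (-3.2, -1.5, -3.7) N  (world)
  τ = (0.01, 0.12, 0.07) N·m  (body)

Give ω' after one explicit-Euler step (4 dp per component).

gyro term ω×Iω = (-0.0084, -0.0224, 0.0072)
α = I⁻¹(τ − ω×Iω) = (0.1533, 0.7911, 0.3925)
ω + α·dt = (-0.3877, -0.2367, -1.3686)

ω' = (-0.3877, -0.2367, -1.3686)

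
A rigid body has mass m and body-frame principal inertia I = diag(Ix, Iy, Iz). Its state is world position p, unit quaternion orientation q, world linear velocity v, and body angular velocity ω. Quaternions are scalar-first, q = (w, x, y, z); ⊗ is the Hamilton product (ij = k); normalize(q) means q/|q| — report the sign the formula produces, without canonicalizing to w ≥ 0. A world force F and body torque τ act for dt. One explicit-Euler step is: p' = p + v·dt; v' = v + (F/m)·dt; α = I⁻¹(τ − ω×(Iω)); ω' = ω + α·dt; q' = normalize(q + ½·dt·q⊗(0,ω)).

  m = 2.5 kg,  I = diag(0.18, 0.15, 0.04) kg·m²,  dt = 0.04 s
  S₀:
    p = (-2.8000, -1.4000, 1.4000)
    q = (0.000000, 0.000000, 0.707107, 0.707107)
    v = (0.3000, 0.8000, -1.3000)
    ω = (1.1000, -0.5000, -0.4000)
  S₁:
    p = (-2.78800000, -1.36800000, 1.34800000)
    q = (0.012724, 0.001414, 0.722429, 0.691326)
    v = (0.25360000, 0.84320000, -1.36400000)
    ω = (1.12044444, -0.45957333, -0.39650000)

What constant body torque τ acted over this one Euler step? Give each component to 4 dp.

τ = (0.0700, 0.0900, 0.0200)

Δω = ω₁−ω₀ = (0.02044444, 0.04042667, 0.00350000)
applied torque τ = (0.0700, 0.0900, 0.0200)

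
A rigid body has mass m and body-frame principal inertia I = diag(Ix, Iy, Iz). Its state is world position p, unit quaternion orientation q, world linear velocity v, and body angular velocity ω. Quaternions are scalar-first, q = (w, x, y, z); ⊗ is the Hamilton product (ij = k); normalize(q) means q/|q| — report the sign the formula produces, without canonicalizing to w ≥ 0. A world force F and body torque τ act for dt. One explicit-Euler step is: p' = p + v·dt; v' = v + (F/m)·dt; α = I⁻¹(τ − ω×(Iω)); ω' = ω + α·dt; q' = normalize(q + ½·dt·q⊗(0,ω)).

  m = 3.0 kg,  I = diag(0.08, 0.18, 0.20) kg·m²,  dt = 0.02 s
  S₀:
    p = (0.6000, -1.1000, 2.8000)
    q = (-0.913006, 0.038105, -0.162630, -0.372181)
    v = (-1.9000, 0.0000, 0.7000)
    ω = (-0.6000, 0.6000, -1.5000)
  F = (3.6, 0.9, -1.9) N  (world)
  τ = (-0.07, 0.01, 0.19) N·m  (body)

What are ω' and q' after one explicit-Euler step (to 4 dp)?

ω' = (-0.6130, 0.6131, -1.4774)
q' = (-0.9172, 0.0482, -0.1653, -0.3592)

α = I⁻¹(τ − ω×Iω) = (-0.6500, 0.6556, 1.1300)
ω + α·dt = (-0.6130, 0.6131, -1.4774)
q⊗(0,ω) = (-0.4378305, 1.0150572, -0.2673375, 1.2947940)
q' = normalize(q + ½dt·q⊗(0,ω)) = (-0.9172, 0.0482, -0.1653, -0.3592)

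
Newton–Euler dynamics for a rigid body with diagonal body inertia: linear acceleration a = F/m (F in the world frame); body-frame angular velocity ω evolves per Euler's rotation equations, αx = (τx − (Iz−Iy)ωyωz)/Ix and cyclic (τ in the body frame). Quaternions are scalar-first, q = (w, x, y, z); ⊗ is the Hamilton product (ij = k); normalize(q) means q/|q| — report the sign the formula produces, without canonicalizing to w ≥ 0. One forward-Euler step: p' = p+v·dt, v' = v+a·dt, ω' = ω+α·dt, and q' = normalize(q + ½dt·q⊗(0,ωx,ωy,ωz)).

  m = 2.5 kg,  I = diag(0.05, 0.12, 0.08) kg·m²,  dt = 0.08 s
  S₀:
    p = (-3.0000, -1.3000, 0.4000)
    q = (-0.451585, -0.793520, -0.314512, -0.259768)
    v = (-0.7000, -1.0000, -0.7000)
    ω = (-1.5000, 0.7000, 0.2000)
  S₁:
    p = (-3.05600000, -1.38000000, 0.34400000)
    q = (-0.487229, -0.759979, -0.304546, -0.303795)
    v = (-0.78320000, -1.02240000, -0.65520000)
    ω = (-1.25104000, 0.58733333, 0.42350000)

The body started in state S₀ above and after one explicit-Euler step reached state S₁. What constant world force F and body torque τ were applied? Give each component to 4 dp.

F = (-2.6000, -0.7000, 1.4000)
τ = (0.1500, -0.1600, 0.1500)

velocity change Δv = (-0.08320000, -0.02240000, 0.04480000)
applied force F = (-2.6000, -0.7000, 1.4000)
ω₁ − ω₀ = (0.24896000, -0.11266667, 0.22350000)
I·α + gyro = (0.1500, -0.1600, 0.1500)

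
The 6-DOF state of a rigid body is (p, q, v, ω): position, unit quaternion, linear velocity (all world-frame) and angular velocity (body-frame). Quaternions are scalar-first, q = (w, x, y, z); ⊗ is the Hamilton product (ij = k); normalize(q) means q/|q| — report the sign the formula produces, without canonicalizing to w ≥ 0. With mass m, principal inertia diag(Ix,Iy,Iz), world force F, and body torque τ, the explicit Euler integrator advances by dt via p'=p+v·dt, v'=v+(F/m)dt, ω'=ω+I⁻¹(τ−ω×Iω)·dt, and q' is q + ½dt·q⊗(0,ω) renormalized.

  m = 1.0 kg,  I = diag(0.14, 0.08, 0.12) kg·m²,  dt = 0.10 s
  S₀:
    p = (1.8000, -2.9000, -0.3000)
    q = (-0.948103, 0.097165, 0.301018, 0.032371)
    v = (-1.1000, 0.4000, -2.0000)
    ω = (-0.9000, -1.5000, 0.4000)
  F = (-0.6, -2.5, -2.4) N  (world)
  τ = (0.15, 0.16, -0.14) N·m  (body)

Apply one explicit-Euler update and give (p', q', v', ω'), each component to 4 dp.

p' = (1.6900, -2.8600, -0.5000)
q' = (-0.9181, 0.1477, 0.3673, 0.0196)
v' = (-1.1600, 0.1500, -2.2400)
ω' = (-0.7757, -1.2910, 0.3508)

angular accel α = (1.2429, 2.0900, -0.4917)
new body rate ω' = (-0.7757, -1.2910, 0.3508)
Hamilton product q⊗(0,ω) = (0.5260271, 1.0222564, 1.3541546, -0.2540725)
q + ½dt·q⊗(0,ω), renormalized = (-0.9181, 0.1477, 0.3673, 0.0196)
new position p' = (1.6900, -2.8600, -0.5000)
new velocity v' = (-1.1600, 0.1500, -2.2400)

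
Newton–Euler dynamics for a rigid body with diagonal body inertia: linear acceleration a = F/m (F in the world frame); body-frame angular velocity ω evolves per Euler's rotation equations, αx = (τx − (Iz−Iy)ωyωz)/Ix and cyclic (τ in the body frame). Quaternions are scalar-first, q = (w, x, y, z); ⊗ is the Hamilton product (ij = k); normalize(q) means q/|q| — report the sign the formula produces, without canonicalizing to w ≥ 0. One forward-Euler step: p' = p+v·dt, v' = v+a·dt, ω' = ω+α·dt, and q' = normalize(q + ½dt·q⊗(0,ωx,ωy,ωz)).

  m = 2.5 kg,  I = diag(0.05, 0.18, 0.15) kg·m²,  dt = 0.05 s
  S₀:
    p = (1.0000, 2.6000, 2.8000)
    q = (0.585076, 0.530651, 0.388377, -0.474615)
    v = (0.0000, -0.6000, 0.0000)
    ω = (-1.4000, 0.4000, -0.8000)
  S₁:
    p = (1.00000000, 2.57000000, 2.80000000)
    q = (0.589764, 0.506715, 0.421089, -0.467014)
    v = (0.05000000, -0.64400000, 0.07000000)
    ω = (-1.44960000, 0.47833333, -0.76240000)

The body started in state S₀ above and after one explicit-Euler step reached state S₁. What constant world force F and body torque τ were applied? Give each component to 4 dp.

Δω = ω₁−ω₀ = (-0.04960000, 0.07833333, 0.03760000)
precession coupling = (0.0096, -0.1120, -0.0728)
τ = I·(Δω/dt) + ω₀×(Iω₀) = (-0.0400, 0.1700, 0.0400)
velocity change Δv = (0.05000000, -0.04400000, 0.07000000)
F = m·Δv/dt = (2.5000, -2.2000, 3.5000)

F = (2.5000, -2.2000, 3.5000)
τ = (-0.0400, 0.1700, 0.0400)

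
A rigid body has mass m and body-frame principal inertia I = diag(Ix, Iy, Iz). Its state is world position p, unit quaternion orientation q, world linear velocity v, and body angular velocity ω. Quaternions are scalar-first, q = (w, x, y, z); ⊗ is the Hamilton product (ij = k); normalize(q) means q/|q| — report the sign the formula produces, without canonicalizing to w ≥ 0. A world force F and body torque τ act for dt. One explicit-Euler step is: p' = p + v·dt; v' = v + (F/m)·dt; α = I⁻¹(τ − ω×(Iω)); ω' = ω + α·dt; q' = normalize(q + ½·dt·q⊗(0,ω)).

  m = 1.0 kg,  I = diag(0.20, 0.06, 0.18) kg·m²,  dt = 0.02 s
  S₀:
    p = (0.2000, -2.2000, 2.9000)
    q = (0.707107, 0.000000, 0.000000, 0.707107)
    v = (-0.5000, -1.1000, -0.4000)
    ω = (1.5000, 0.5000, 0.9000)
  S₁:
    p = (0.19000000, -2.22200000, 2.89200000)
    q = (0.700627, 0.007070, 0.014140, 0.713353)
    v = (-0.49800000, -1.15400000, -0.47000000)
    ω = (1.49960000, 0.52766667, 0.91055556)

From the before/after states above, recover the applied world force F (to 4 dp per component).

v₁ − v₀ = (0.00200000, -0.05400000, -0.07000000)
applied force F = (0.1000, -2.7000, -3.5000)

F = (0.1000, -2.7000, -3.5000)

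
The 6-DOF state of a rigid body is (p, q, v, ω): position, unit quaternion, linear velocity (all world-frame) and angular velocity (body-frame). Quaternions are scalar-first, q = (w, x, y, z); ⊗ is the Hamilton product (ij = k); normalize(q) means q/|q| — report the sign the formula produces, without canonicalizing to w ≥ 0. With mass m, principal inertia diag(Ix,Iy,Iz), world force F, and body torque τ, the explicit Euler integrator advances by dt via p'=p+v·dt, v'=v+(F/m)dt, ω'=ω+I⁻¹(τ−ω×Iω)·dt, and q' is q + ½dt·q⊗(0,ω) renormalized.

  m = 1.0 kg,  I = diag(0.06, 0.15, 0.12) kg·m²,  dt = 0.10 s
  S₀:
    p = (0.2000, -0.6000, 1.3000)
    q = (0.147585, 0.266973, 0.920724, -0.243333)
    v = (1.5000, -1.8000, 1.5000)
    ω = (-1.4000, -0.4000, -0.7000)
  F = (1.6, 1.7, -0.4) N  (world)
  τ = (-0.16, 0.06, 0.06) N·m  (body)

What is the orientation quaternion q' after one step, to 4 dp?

Hamilton product q⊗(0,ω) = (0.5717187, -0.9484590, 0.4685133, 1.0789149)
q + ½dt·q⊗(0,ω), renormalized = (0.1756, 0.2188, 0.9411, -0.1888)

q' = (0.1756, 0.2188, 0.9411, -0.1888)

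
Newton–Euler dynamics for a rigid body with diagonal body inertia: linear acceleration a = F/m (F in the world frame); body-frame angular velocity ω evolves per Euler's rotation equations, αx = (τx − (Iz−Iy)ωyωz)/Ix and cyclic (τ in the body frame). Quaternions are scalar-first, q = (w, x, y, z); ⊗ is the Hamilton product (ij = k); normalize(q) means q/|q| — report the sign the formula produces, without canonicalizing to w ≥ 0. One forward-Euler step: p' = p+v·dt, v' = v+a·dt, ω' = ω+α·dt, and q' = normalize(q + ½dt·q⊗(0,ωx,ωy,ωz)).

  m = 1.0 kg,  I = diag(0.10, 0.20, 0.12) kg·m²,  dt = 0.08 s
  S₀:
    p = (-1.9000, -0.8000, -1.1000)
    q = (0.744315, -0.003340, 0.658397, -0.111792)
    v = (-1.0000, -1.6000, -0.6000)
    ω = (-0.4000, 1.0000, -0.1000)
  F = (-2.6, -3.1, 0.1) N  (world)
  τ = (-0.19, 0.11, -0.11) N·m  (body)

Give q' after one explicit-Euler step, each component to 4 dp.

2q̇ = q⊗(0,ω) = (-0.6709122, -0.2517737, 0.7886978, 0.1855873)
q' = normalize(q + ½dt·q⊗(0,ω)) = (0.7168, -0.0134, 0.6893, -0.1043)

q' = (0.7168, -0.0134, 0.6893, -0.1043)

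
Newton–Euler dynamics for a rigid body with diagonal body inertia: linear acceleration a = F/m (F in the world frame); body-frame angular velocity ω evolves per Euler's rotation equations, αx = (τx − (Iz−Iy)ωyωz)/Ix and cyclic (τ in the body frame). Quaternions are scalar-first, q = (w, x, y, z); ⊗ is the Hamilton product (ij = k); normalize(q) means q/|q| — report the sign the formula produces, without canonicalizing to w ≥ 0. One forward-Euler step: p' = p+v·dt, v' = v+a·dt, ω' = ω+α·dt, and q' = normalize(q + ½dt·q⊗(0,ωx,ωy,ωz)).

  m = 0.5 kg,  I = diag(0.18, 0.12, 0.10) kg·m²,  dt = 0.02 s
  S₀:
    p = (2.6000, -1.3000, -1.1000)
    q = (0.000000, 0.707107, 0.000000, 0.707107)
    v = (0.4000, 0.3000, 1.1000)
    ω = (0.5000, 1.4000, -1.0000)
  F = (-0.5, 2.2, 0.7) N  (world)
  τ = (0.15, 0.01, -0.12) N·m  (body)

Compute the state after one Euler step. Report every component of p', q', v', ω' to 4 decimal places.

p' = (2.6080, -1.2940, -1.0780)
q' = (0.0035, 0.6971, 0.0106, 0.7169)
v' = (0.3800, 0.3880, 1.1280)
ω' = (0.5136, 1.4083, -1.0156)

α = I⁻¹(τ − ω×Iω) = (0.6778, 0.4167, -0.7800)
new body rate ω' = (0.5136, 1.4083, -1.0156)
2q̇ = q⊗(0,ω) = (0.3535535, -0.9899498, 1.0606605, 0.9899498)
updated quaternion q' = (0.0035, 0.6971, 0.0106, 0.7169)
a = F/m = (-1.0000, 4.4000, 1.4000)
p + v·dt = (2.6080, -1.2940, -1.0780)
new velocity v' = (0.3800, 0.3880, 1.1280)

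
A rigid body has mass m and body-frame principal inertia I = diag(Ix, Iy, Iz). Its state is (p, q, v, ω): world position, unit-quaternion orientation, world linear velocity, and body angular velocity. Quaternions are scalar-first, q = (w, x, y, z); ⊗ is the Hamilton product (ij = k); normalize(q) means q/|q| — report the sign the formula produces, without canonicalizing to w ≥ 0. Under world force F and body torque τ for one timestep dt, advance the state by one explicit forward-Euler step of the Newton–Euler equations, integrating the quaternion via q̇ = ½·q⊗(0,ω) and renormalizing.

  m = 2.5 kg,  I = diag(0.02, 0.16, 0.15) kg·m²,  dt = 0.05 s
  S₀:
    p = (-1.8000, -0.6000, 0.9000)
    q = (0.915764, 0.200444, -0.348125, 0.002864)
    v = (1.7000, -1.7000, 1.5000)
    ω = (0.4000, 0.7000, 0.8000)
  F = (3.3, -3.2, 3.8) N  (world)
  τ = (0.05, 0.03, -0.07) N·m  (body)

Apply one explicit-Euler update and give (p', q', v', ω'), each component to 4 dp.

p' = (-1.7150, -0.6850, 0.9750)
q' = (0.9194, 0.2025, -0.3359, 0.0282)
v' = (1.7660, -1.7640, 1.5760)
ω' = (0.5390, 0.7224, 0.7636)

gyro term ω×Iω = (-0.0056, -0.0416, 0.0392)
angular accel α = (2.7800, 0.4475, -0.7280)
ω' = ω + α·dt = (0.5390, 0.7224, 0.7636)
q⊗(0,ω) = (0.1612187, 0.0858008, 0.4818252, 1.0121720)
updated quaternion q' = (0.9194, 0.2025, -0.3359, 0.0282)
p' = p + v·dt = (-1.7150, -0.6850, 0.9750)
v' = v + a·dt = (1.7660, -1.7640, 1.5760)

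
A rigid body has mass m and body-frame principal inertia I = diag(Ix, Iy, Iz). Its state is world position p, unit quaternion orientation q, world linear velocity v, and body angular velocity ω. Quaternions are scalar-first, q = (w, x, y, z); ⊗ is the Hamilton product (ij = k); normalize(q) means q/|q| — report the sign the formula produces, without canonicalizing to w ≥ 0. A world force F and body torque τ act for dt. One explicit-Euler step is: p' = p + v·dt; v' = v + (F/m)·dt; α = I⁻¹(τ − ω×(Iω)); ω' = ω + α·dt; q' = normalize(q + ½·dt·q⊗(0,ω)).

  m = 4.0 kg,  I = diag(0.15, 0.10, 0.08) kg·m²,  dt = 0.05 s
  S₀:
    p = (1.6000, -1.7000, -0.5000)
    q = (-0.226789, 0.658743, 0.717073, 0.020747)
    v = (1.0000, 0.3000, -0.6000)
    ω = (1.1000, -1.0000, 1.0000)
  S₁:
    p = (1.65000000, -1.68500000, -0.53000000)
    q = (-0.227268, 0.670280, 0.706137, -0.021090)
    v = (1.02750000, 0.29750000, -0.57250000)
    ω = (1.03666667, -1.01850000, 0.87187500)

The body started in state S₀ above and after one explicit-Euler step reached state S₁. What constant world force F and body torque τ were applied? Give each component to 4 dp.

v₁ − v₀ = (0.02750000, -0.00250000, 0.02750000)
applied force F = (2.2000, -0.2000, 2.2000)
rate change Δω = (-0.06333333, -0.01850000, -0.12812500)
precession coupling = (0.0200, 0.0770, 0.0550)
applied torque τ = (-0.1700, 0.0400, -0.1500)

F = (2.2000, -0.2000, 2.2000)
τ = (-0.1700, 0.0400, -0.1500)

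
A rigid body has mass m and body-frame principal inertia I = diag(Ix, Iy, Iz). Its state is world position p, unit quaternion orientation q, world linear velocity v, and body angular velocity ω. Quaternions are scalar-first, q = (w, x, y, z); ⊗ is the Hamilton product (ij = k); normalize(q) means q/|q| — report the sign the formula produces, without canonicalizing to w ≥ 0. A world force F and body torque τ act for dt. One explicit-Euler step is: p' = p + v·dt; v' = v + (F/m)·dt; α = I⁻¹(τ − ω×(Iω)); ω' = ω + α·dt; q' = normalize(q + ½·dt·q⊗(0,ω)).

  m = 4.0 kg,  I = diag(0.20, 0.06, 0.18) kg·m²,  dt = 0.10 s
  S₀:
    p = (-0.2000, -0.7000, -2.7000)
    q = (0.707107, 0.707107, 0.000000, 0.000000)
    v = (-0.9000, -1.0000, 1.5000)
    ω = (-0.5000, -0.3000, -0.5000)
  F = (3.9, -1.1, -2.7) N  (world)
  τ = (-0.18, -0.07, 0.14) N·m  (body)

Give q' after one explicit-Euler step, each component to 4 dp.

q' = (0.7243, 0.6889, 0.0071, -0.0283)

2q̇ = q⊗(0,ω) = (0.3535535, -0.3535535, 0.1414214, -0.5656856)
q' = normalize(q + ½dt·q⊗(0,ω)) = (0.7243, 0.6889, 0.0071, -0.0283)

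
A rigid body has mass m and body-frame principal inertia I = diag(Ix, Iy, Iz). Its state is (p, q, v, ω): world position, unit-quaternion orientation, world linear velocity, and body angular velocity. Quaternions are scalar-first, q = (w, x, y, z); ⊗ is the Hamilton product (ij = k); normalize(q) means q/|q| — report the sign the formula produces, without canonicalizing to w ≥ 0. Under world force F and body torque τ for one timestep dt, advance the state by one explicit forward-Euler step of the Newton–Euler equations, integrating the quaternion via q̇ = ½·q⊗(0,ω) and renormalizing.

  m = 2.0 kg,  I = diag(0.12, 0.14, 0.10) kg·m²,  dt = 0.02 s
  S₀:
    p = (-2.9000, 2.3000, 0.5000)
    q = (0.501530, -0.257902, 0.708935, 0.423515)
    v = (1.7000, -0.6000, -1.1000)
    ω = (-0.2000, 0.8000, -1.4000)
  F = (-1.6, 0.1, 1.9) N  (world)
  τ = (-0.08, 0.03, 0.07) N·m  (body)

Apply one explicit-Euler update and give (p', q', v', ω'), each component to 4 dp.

linear accel F/m = (-0.8000, 0.0500, 0.9500)
p + v·dt = (-2.8660, 2.2880, 0.4780)
v' = v + a·dt = (1.6840, -0.5990, -1.0810)
ω×(Iω) gyroscopic = (0.0448, 0.0056, -0.0032)
angular accel α = (-1.0400, 0.1743, 0.7320)
new body rate ω' = (-0.2208, 0.8035, -1.3854)
q⊗(0,ω) = (-0.0258074, -1.4316270, -0.0445418, -0.7666766)
q' = normalize(q + ½dt·q⊗(0,ω)) = (0.5012, -0.2722, 0.7084, 0.4158)

p' = (-2.8660, 2.2880, 0.4780)
q' = (0.5012, -0.2722, 0.7084, 0.4158)
v' = (1.6840, -0.5990, -1.0810)
ω' = (-0.2208, 0.8035, -1.3854)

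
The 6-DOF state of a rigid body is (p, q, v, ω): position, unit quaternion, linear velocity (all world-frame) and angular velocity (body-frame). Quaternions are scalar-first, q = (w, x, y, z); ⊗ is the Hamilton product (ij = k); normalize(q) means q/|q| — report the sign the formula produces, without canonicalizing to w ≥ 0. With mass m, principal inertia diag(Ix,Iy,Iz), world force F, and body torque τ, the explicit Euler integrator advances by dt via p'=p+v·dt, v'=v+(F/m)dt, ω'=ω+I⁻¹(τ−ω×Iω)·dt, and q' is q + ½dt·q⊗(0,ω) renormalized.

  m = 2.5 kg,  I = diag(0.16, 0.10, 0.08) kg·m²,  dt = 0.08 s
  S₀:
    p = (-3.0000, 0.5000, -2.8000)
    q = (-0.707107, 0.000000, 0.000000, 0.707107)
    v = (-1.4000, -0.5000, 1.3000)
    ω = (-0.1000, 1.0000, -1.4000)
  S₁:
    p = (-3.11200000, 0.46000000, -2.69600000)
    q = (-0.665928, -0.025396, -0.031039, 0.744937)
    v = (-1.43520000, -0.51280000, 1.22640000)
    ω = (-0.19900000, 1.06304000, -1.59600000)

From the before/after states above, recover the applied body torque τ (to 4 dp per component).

τ = (-0.1700, 0.0900, -0.1900)

Δω = ω₁−ω₀ = (-0.09900000, 0.06304000, -0.19600000)
I·α + gyro = (-0.1700, 0.0900, -0.1900)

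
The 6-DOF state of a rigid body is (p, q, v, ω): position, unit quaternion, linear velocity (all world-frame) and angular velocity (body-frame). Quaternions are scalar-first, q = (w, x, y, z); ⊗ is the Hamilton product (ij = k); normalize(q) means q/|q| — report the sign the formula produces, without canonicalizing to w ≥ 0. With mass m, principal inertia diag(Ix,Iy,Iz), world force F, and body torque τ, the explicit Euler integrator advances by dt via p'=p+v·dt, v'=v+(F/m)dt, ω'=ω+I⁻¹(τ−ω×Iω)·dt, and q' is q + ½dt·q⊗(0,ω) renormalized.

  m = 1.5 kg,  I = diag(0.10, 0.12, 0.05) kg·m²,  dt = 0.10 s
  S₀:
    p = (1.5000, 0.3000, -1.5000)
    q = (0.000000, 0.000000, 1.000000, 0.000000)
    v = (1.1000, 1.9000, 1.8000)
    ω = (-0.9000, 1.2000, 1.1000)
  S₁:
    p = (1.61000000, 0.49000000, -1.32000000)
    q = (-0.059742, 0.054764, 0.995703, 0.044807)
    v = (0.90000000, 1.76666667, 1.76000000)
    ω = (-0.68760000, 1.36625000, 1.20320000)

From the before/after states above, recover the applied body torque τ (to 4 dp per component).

Δω = ω₁−ω₀ = (0.21240000, 0.16625000, 0.10320000)
applied torque τ = (0.1200, 0.1500, 0.0300)

τ = (0.1200, 0.1500, 0.0300)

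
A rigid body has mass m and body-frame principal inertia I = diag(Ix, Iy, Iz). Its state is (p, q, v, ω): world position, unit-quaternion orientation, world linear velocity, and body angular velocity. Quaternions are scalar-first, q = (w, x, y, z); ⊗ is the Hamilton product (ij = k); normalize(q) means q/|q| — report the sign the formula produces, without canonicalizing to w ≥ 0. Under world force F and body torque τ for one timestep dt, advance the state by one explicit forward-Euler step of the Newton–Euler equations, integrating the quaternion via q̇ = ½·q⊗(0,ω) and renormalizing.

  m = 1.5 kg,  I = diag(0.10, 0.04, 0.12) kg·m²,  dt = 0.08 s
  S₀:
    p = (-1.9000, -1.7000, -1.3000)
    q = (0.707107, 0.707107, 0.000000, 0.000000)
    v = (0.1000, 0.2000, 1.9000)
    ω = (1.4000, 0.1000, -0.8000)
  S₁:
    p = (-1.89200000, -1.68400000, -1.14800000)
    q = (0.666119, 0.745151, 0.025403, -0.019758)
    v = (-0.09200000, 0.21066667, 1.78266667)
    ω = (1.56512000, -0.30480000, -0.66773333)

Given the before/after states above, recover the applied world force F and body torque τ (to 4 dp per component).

velocity change Δv = (-0.19200000, 0.01066667, -0.11733333)
F = m·Δv/dt = (-3.6000, 0.2000, -2.2000)
Δω = ω₁−ω₀ = (0.16512000, -0.40480000, 0.13226667)
precession coupling = (-0.0064, 0.0224, -0.0084)
τ = I·(Δω/dt) + ω₀×(Iω₀) = (0.2000, -0.1800, 0.1900)

F = (-3.6000, 0.2000, -2.2000)
τ = (0.2000, -0.1800, 0.1900)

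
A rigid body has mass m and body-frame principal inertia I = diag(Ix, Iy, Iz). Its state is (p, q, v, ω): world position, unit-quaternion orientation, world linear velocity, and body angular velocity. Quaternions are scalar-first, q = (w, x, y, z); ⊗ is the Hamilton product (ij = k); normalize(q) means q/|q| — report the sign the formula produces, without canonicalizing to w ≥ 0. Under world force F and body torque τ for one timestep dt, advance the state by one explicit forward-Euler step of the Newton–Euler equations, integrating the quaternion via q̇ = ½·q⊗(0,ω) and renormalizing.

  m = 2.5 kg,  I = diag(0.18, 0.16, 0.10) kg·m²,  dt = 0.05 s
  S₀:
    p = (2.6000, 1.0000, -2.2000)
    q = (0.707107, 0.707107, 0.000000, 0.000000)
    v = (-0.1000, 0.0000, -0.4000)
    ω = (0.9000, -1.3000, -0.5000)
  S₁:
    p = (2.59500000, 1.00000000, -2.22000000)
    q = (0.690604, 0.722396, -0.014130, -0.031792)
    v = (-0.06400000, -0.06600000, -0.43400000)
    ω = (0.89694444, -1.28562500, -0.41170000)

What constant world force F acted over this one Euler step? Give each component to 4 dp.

v₁ − v₀ = (0.03600000, -0.06600000, -0.03400000)
applied force F = (1.8000, -3.3000, -1.7000)

F = (1.8000, -3.3000, -1.7000)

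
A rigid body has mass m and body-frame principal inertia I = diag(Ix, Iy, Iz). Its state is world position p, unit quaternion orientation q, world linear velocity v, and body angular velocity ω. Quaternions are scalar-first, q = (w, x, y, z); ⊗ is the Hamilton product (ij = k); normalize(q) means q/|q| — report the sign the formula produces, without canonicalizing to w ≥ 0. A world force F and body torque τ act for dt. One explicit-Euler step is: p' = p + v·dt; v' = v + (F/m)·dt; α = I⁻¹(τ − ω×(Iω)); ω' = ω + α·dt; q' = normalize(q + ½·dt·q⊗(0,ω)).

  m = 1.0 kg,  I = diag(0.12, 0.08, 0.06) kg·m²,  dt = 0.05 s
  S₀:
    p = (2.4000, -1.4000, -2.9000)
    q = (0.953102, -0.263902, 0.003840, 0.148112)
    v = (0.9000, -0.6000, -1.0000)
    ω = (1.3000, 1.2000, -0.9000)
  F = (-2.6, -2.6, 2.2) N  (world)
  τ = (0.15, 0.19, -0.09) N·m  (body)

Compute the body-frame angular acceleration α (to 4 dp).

precession coupling ω×(Iω) = (0.0216, -0.0702, -0.0624)
(τ − ω×Iω)/I = (1.0700, 3.2525, -0.4600)

α = (1.0700, 3.2525, -0.4600)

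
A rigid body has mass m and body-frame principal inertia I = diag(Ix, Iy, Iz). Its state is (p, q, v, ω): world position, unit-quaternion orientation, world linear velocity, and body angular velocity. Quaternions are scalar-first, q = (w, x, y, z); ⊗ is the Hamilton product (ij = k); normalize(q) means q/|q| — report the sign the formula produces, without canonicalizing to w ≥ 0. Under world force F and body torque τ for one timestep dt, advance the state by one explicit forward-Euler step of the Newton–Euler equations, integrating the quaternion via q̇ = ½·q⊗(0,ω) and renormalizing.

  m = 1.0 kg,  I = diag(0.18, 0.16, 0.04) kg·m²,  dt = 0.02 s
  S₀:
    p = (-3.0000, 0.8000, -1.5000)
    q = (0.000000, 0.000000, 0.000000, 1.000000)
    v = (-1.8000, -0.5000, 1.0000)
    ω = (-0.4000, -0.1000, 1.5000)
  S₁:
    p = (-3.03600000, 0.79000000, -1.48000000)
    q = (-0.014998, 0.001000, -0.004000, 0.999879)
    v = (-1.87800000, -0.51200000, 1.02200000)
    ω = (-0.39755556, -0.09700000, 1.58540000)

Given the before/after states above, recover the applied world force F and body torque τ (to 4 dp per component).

F = (-3.9000, -0.6000, 1.1000)
τ = (0.0400, -0.0600, 0.1700)

v₁ − v₀ = (-0.07800000, -0.01200000, 0.02200000)
applied force F = (-3.9000, -0.6000, 1.1000)
Δω = ω₁−ω₀ = (0.00244444, 0.00300000, 0.08540000)
ω₀×(Iω₀) = (0.0180, -0.0840, -0.0008)
I·α + gyro = (0.0400, -0.0600, 0.1700)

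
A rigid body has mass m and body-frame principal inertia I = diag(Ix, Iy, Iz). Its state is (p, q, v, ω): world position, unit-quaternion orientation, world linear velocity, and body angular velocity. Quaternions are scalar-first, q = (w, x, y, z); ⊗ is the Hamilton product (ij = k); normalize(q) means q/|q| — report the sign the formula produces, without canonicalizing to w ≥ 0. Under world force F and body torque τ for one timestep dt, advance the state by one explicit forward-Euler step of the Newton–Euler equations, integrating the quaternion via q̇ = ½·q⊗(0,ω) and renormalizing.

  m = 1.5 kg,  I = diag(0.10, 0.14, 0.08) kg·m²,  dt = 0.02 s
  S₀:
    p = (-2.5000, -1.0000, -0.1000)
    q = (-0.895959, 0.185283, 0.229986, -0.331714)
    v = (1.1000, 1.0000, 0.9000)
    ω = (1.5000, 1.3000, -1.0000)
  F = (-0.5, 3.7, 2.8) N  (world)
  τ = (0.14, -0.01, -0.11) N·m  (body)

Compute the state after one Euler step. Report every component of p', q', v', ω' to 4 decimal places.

α = I⁻¹(τ − ω×Iω) = (0.6200, 0.1429, -2.3500)
new body rate ω' = (1.5124, 1.3029, -1.0470)
Hamilton product q⊗(0,ω) = (-0.9086203, -1.1426963, -1.4770347, 0.7918479)
q + ½dt·q⊗(0,ω), renormalized = (-0.9048, 0.1738, 0.2152, -0.3237)
linear accel F/m = (-0.3333, 2.4667, 1.8667)
new position p' = (-2.4780, -0.9800, -0.0820)
v' = v + a·dt = (1.0933, 1.0493, 0.9373)

p' = (-2.4780, -0.9800, -0.0820)
q' = (-0.9048, 0.1738, 0.2152, -0.3237)
v' = (1.0933, 1.0493, 0.9373)
ω' = (1.5124, 1.3029, -1.0470)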